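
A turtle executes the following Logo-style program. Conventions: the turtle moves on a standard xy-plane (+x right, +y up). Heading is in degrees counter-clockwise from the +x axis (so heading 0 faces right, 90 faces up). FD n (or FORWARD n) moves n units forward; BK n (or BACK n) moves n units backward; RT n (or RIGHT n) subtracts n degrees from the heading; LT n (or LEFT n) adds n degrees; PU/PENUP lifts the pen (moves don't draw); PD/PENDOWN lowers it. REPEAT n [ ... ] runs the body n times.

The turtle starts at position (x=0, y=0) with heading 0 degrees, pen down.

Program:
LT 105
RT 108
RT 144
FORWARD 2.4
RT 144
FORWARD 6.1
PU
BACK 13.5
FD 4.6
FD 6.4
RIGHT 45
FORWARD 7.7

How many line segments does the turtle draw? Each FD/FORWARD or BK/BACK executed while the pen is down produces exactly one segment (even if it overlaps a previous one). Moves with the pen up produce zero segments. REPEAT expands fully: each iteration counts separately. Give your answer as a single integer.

Executing turtle program step by step:
Start: pos=(0,0), heading=0, pen down
LT 105: heading 0 -> 105
RT 108: heading 105 -> 357
RT 144: heading 357 -> 213
FD 2.4: (0,0) -> (-2.013,-1.307) [heading=213, draw]
RT 144: heading 213 -> 69
FD 6.1: (-2.013,-1.307) -> (0.173,4.388) [heading=69, draw]
PU: pen up
BK 13.5: (0.173,4.388) -> (-4.665,-8.216) [heading=69, move]
FD 4.6: (-4.665,-8.216) -> (-3.016,-3.921) [heading=69, move]
FD 6.4: (-3.016,-3.921) -> (-0.723,2.054) [heading=69, move]
RT 45: heading 69 -> 24
FD 7.7: (-0.723,2.054) -> (6.312,5.186) [heading=24, move]
Final: pos=(6.312,5.186), heading=24, 2 segment(s) drawn
Segments drawn: 2

Answer: 2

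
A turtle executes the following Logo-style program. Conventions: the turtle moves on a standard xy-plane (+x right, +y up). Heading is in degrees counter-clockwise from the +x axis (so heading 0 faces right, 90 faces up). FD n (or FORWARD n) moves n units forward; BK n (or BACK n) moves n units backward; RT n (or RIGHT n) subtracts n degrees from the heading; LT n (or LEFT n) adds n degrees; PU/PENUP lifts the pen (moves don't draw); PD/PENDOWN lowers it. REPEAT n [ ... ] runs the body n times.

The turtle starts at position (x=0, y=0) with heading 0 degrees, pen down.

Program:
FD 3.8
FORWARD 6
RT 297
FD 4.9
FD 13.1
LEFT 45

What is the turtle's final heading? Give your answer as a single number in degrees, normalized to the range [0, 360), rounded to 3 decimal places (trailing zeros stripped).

Executing turtle program step by step:
Start: pos=(0,0), heading=0, pen down
FD 3.8: (0,0) -> (3.8,0) [heading=0, draw]
FD 6: (3.8,0) -> (9.8,0) [heading=0, draw]
RT 297: heading 0 -> 63
FD 4.9: (9.8,0) -> (12.025,4.366) [heading=63, draw]
FD 13.1: (12.025,4.366) -> (17.972,16.038) [heading=63, draw]
LT 45: heading 63 -> 108
Final: pos=(17.972,16.038), heading=108, 4 segment(s) drawn

Answer: 108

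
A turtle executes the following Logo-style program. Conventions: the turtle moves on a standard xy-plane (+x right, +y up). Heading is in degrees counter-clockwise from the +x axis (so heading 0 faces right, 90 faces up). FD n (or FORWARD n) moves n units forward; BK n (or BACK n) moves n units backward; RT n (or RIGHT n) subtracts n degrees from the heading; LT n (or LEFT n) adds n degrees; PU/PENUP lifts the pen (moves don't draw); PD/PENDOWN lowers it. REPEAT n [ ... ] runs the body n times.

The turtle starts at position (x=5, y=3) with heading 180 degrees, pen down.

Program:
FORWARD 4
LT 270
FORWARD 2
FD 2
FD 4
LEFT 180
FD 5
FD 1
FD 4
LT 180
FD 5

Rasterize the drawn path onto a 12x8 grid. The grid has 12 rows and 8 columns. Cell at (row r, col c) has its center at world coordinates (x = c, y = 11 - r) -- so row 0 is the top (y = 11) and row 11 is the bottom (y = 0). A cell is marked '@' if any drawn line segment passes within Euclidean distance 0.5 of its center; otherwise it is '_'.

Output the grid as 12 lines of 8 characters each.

Answer: _@______
_@______
_@______
_@______
_@______
_@______
_@______
_@______
_@@@@@__
_@______
_@______
________

Derivation:
Segment 0: (5,3) -> (1,3)
Segment 1: (1,3) -> (1,5)
Segment 2: (1,5) -> (1,7)
Segment 3: (1,7) -> (1,11)
Segment 4: (1,11) -> (1,6)
Segment 5: (1,6) -> (1,5)
Segment 6: (1,5) -> (1,1)
Segment 7: (1,1) -> (1,6)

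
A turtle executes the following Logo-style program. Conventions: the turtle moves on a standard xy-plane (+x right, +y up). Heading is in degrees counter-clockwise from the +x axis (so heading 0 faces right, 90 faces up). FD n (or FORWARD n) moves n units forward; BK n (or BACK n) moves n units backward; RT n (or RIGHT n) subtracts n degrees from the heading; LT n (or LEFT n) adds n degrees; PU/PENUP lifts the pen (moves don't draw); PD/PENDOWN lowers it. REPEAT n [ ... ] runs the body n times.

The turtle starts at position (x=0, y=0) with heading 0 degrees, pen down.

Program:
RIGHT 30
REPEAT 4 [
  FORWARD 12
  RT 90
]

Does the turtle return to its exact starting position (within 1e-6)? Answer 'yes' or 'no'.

Answer: yes

Derivation:
Executing turtle program step by step:
Start: pos=(0,0), heading=0, pen down
RT 30: heading 0 -> 330
REPEAT 4 [
  -- iteration 1/4 --
  FD 12: (0,0) -> (10.392,-6) [heading=330, draw]
  RT 90: heading 330 -> 240
  -- iteration 2/4 --
  FD 12: (10.392,-6) -> (4.392,-16.392) [heading=240, draw]
  RT 90: heading 240 -> 150
  -- iteration 3/4 --
  FD 12: (4.392,-16.392) -> (-6,-10.392) [heading=150, draw]
  RT 90: heading 150 -> 60
  -- iteration 4/4 --
  FD 12: (-6,-10.392) -> (0,0) [heading=60, draw]
  RT 90: heading 60 -> 330
]
Final: pos=(0,0), heading=330, 4 segment(s) drawn

Start position: (0, 0)
Final position: (0, 0)
Distance = 0; < 1e-6 -> CLOSED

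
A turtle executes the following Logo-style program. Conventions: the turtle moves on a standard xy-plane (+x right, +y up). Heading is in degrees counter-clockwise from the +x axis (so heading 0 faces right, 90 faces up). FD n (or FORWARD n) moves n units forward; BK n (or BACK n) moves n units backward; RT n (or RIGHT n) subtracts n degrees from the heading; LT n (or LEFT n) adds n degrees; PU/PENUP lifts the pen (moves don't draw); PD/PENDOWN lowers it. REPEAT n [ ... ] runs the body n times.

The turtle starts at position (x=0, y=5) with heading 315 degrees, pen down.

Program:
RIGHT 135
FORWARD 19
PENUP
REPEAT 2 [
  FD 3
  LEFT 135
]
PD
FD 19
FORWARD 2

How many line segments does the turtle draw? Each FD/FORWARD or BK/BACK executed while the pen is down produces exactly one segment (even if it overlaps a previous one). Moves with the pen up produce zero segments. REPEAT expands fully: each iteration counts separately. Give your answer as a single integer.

Executing turtle program step by step:
Start: pos=(0,5), heading=315, pen down
RT 135: heading 315 -> 180
FD 19: (0,5) -> (-19,5) [heading=180, draw]
PU: pen up
REPEAT 2 [
  -- iteration 1/2 --
  FD 3: (-19,5) -> (-22,5) [heading=180, move]
  LT 135: heading 180 -> 315
  -- iteration 2/2 --
  FD 3: (-22,5) -> (-19.879,2.879) [heading=315, move]
  LT 135: heading 315 -> 90
]
PD: pen down
FD 19: (-19.879,2.879) -> (-19.879,21.879) [heading=90, draw]
FD 2: (-19.879,21.879) -> (-19.879,23.879) [heading=90, draw]
Final: pos=(-19.879,23.879), heading=90, 3 segment(s) drawn
Segments drawn: 3

Answer: 3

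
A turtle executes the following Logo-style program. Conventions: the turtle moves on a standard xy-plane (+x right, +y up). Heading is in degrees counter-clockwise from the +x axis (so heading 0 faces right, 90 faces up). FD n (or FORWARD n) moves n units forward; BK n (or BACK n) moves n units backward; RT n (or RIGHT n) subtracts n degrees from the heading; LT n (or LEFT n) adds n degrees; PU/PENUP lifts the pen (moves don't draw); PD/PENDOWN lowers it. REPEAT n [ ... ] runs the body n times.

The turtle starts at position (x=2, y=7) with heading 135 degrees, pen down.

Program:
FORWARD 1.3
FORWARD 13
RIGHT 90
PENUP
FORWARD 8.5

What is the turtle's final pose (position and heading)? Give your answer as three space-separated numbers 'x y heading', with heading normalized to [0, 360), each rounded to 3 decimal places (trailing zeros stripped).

Answer: -2.101 23.122 45

Derivation:
Executing turtle program step by step:
Start: pos=(2,7), heading=135, pen down
FD 1.3: (2,7) -> (1.081,7.919) [heading=135, draw]
FD 13: (1.081,7.919) -> (-8.112,17.112) [heading=135, draw]
RT 90: heading 135 -> 45
PU: pen up
FD 8.5: (-8.112,17.112) -> (-2.101,23.122) [heading=45, move]
Final: pos=(-2.101,23.122), heading=45, 2 segment(s) drawn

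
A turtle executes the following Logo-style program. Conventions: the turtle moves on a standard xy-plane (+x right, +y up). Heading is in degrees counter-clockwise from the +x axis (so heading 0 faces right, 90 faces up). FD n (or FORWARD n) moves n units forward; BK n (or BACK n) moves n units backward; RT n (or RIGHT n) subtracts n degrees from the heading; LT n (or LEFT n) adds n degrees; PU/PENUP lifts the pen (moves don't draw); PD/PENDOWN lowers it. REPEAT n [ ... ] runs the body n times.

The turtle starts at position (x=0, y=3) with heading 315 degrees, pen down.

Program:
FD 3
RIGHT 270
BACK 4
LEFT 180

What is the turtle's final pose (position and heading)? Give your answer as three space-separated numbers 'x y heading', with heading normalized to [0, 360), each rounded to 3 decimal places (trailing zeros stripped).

Executing turtle program step by step:
Start: pos=(0,3), heading=315, pen down
FD 3: (0,3) -> (2.121,0.879) [heading=315, draw]
RT 270: heading 315 -> 45
BK 4: (2.121,0.879) -> (-0.707,-1.95) [heading=45, draw]
LT 180: heading 45 -> 225
Final: pos=(-0.707,-1.95), heading=225, 2 segment(s) drawn

Answer: -0.707 -1.95 225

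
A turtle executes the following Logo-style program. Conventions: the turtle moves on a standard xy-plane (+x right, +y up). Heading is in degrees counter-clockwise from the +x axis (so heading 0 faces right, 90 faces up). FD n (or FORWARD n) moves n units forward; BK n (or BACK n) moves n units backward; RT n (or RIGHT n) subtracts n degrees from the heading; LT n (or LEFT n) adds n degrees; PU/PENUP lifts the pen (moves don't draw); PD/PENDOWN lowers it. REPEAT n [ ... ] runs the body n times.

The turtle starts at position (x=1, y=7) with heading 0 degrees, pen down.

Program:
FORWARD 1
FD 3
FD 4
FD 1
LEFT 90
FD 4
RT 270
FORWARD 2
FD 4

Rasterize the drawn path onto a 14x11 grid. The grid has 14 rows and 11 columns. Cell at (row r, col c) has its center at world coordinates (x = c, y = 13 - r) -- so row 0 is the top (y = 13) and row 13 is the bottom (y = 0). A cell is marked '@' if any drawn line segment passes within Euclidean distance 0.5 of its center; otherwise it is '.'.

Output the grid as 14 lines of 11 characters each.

Answer: ...........
...........
....@@@@@@@
..........@
..........@
..........@
.@@@@@@@@@@
...........
...........
...........
...........
...........
...........
...........

Derivation:
Segment 0: (1,7) -> (2,7)
Segment 1: (2,7) -> (5,7)
Segment 2: (5,7) -> (9,7)
Segment 3: (9,7) -> (10,7)
Segment 4: (10,7) -> (10,11)
Segment 5: (10,11) -> (8,11)
Segment 6: (8,11) -> (4,11)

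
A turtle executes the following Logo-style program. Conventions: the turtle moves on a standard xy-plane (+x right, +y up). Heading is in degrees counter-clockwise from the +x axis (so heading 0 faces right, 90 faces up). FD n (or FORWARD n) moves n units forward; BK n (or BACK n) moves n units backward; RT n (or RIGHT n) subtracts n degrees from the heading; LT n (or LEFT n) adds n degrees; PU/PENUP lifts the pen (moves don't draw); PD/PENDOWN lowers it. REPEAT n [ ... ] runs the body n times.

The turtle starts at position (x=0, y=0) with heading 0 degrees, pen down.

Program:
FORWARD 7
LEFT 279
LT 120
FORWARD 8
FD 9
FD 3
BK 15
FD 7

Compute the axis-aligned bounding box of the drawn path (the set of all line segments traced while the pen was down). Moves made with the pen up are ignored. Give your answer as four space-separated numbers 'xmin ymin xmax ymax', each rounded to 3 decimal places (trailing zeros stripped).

Executing turtle program step by step:
Start: pos=(0,0), heading=0, pen down
FD 7: (0,0) -> (7,0) [heading=0, draw]
LT 279: heading 0 -> 279
LT 120: heading 279 -> 39
FD 8: (7,0) -> (13.217,5.035) [heading=39, draw]
FD 9: (13.217,5.035) -> (20.211,10.698) [heading=39, draw]
FD 3: (20.211,10.698) -> (22.543,12.586) [heading=39, draw]
BK 15: (22.543,12.586) -> (10.886,3.147) [heading=39, draw]
FD 7: (10.886,3.147) -> (16.326,7.552) [heading=39, draw]
Final: pos=(16.326,7.552), heading=39, 6 segment(s) drawn

Segment endpoints: x in {0, 7, 10.886, 13.217, 16.326, 20.211, 22.543}, y in {0, 3.147, 5.035, 7.552, 10.698, 12.586}
xmin=0, ymin=0, xmax=22.543, ymax=12.586

Answer: 0 0 22.543 12.586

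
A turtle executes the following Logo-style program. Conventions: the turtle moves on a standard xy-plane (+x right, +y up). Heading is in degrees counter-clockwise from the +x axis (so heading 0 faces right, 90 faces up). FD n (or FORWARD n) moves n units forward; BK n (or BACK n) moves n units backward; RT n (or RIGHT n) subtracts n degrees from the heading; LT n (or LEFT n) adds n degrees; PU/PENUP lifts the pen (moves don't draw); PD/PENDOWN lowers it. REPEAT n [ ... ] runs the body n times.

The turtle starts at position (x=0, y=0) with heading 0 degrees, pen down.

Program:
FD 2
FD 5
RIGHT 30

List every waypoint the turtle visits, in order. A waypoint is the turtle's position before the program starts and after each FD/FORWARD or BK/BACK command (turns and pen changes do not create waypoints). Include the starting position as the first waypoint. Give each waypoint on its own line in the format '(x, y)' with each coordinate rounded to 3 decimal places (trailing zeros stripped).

Executing turtle program step by step:
Start: pos=(0,0), heading=0, pen down
FD 2: (0,0) -> (2,0) [heading=0, draw]
FD 5: (2,0) -> (7,0) [heading=0, draw]
RT 30: heading 0 -> 330
Final: pos=(7,0), heading=330, 2 segment(s) drawn
Waypoints (3 total):
(0, 0)
(2, 0)
(7, 0)

Answer: (0, 0)
(2, 0)
(7, 0)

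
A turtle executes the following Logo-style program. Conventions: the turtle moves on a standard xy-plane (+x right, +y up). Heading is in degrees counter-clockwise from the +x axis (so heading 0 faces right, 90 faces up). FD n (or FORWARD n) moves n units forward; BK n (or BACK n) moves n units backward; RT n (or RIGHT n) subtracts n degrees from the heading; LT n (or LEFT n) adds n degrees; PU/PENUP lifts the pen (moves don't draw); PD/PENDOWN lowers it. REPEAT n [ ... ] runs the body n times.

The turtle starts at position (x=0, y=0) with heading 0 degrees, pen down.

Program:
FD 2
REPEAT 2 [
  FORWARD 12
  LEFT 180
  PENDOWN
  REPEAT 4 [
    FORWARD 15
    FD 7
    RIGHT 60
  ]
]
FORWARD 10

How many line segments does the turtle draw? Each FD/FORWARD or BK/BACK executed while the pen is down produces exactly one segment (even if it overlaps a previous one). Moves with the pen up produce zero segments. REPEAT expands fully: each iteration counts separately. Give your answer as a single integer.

Executing turtle program step by step:
Start: pos=(0,0), heading=0, pen down
FD 2: (0,0) -> (2,0) [heading=0, draw]
REPEAT 2 [
  -- iteration 1/2 --
  FD 12: (2,0) -> (14,0) [heading=0, draw]
  LT 180: heading 0 -> 180
  PD: pen down
  REPEAT 4 [
    -- iteration 1/4 --
    FD 15: (14,0) -> (-1,0) [heading=180, draw]
    FD 7: (-1,0) -> (-8,0) [heading=180, draw]
    RT 60: heading 180 -> 120
    -- iteration 2/4 --
    FD 15: (-8,0) -> (-15.5,12.99) [heading=120, draw]
    FD 7: (-15.5,12.99) -> (-19,19.053) [heading=120, draw]
    RT 60: heading 120 -> 60
    -- iteration 3/4 --
    FD 15: (-19,19.053) -> (-11.5,32.043) [heading=60, draw]
    FD 7: (-11.5,32.043) -> (-8,38.105) [heading=60, draw]
    RT 60: heading 60 -> 0
    -- iteration 4/4 --
    FD 15: (-8,38.105) -> (7,38.105) [heading=0, draw]
    FD 7: (7,38.105) -> (14,38.105) [heading=0, draw]
    RT 60: heading 0 -> 300
  ]
  -- iteration 2/2 --
  FD 12: (14,38.105) -> (20,27.713) [heading=300, draw]
  LT 180: heading 300 -> 120
  PD: pen down
  REPEAT 4 [
    -- iteration 1/4 --
    FD 15: (20,27.713) -> (12.5,40.703) [heading=120, draw]
    FD 7: (12.5,40.703) -> (9,46.765) [heading=120, draw]
    RT 60: heading 120 -> 60
    -- iteration 2/4 --
    FD 15: (9,46.765) -> (16.5,59.756) [heading=60, draw]
    FD 7: (16.5,59.756) -> (20,65.818) [heading=60, draw]
    RT 60: heading 60 -> 0
    -- iteration 3/4 --
    FD 15: (20,65.818) -> (35,65.818) [heading=0, draw]
    FD 7: (35,65.818) -> (42,65.818) [heading=0, draw]
    RT 60: heading 0 -> 300
    -- iteration 4/4 --
    FD 15: (42,65.818) -> (49.5,52.828) [heading=300, draw]
    FD 7: (49.5,52.828) -> (53,46.765) [heading=300, draw]
    RT 60: heading 300 -> 240
  ]
]
FD 10: (53,46.765) -> (48,38.105) [heading=240, draw]
Final: pos=(48,38.105), heading=240, 20 segment(s) drawn
Segments drawn: 20

Answer: 20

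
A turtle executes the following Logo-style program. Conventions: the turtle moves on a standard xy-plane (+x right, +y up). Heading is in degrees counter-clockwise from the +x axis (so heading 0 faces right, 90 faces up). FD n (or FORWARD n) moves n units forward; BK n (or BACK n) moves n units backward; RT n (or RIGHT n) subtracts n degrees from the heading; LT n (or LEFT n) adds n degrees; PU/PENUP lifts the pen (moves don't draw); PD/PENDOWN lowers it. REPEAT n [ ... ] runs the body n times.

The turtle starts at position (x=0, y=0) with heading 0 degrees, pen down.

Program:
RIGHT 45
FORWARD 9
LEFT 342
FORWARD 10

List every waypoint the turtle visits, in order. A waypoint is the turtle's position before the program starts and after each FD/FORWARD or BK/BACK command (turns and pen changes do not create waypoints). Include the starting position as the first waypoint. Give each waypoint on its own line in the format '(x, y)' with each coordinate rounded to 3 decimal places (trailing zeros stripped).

Answer: (0, 0)
(6.364, -6.364)
(10.904, -15.274)

Derivation:
Executing turtle program step by step:
Start: pos=(0,0), heading=0, pen down
RT 45: heading 0 -> 315
FD 9: (0,0) -> (6.364,-6.364) [heading=315, draw]
LT 342: heading 315 -> 297
FD 10: (6.364,-6.364) -> (10.904,-15.274) [heading=297, draw]
Final: pos=(10.904,-15.274), heading=297, 2 segment(s) drawn
Waypoints (3 total):
(0, 0)
(6.364, -6.364)
(10.904, -15.274)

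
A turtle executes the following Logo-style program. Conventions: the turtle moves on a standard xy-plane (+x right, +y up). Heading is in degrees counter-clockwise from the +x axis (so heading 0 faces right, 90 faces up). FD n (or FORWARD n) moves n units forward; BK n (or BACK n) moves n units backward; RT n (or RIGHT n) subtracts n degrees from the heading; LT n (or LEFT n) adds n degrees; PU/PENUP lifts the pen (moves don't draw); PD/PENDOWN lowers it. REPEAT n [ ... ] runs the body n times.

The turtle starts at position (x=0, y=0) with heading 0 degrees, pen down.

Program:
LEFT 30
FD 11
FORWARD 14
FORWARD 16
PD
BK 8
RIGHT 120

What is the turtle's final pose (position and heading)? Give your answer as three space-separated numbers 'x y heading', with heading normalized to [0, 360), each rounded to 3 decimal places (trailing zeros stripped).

Executing turtle program step by step:
Start: pos=(0,0), heading=0, pen down
LT 30: heading 0 -> 30
FD 11: (0,0) -> (9.526,5.5) [heading=30, draw]
FD 14: (9.526,5.5) -> (21.651,12.5) [heading=30, draw]
FD 16: (21.651,12.5) -> (35.507,20.5) [heading=30, draw]
PD: pen down
BK 8: (35.507,20.5) -> (28.579,16.5) [heading=30, draw]
RT 120: heading 30 -> 270
Final: pos=(28.579,16.5), heading=270, 4 segment(s) drawn

Answer: 28.579 16.5 270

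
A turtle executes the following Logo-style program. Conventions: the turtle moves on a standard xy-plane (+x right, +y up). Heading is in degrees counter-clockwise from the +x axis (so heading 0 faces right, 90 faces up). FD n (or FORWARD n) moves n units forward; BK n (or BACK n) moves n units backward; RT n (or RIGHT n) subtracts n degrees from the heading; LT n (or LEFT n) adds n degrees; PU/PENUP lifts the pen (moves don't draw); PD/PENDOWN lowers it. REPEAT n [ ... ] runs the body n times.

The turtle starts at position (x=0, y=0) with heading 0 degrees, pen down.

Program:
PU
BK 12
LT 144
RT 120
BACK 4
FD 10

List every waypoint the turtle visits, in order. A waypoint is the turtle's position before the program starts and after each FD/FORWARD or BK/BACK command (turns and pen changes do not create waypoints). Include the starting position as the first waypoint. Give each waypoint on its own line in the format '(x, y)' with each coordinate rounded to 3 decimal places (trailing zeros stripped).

Executing turtle program step by step:
Start: pos=(0,0), heading=0, pen down
PU: pen up
BK 12: (0,0) -> (-12,0) [heading=0, move]
LT 144: heading 0 -> 144
RT 120: heading 144 -> 24
BK 4: (-12,0) -> (-15.654,-1.627) [heading=24, move]
FD 10: (-15.654,-1.627) -> (-6.519,2.44) [heading=24, move]
Final: pos=(-6.519,2.44), heading=24, 0 segment(s) drawn
Waypoints (4 total):
(0, 0)
(-12, 0)
(-15.654, -1.627)
(-6.519, 2.44)

Answer: (0, 0)
(-12, 0)
(-15.654, -1.627)
(-6.519, 2.44)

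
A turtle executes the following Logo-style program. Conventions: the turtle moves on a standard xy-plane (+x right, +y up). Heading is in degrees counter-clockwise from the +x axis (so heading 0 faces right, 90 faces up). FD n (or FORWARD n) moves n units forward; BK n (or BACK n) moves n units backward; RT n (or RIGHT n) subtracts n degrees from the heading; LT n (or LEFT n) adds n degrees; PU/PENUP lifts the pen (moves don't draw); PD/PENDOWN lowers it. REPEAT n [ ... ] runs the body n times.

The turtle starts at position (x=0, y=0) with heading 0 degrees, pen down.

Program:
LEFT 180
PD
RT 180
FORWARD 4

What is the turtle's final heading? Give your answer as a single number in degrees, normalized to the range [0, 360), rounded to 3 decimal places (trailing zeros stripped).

Executing turtle program step by step:
Start: pos=(0,0), heading=0, pen down
LT 180: heading 0 -> 180
PD: pen down
RT 180: heading 180 -> 0
FD 4: (0,0) -> (4,0) [heading=0, draw]
Final: pos=(4,0), heading=0, 1 segment(s) drawn

Answer: 0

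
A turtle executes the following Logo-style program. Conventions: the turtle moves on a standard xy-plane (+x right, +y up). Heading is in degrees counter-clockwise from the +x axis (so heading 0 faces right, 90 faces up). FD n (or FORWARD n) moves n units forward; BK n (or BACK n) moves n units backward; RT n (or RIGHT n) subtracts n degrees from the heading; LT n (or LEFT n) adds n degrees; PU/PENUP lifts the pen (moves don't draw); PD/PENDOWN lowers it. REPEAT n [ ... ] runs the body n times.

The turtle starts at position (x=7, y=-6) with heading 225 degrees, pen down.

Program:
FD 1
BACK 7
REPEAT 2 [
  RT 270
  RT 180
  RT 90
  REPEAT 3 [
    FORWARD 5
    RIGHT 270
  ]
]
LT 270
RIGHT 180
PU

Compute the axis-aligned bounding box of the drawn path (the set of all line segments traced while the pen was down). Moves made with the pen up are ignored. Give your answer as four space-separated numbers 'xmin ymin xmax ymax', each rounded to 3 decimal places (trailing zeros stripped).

Executing turtle program step by step:
Start: pos=(7,-6), heading=225, pen down
FD 1: (7,-6) -> (6.293,-6.707) [heading=225, draw]
BK 7: (6.293,-6.707) -> (11.243,-1.757) [heading=225, draw]
REPEAT 2 [
  -- iteration 1/2 --
  RT 270: heading 225 -> 315
  RT 180: heading 315 -> 135
  RT 90: heading 135 -> 45
  REPEAT 3 [
    -- iteration 1/3 --
    FD 5: (11.243,-1.757) -> (14.778,1.778) [heading=45, draw]
    RT 270: heading 45 -> 135
    -- iteration 2/3 --
    FD 5: (14.778,1.778) -> (11.243,5.314) [heading=135, draw]
    RT 270: heading 135 -> 225
    -- iteration 3/3 --
    FD 5: (11.243,5.314) -> (7.707,1.778) [heading=225, draw]
    RT 270: heading 225 -> 315
  ]
  -- iteration 2/2 --
  RT 270: heading 315 -> 45
  RT 180: heading 45 -> 225
  RT 90: heading 225 -> 135
  REPEAT 3 [
    -- iteration 1/3 --
    FD 5: (7.707,1.778) -> (4.172,5.314) [heading=135, draw]
    RT 270: heading 135 -> 225
    -- iteration 2/3 --
    FD 5: (4.172,5.314) -> (0.636,1.778) [heading=225, draw]
    RT 270: heading 225 -> 315
    -- iteration 3/3 --
    FD 5: (0.636,1.778) -> (4.172,-1.757) [heading=315, draw]
    RT 270: heading 315 -> 45
  ]
]
LT 270: heading 45 -> 315
RT 180: heading 315 -> 135
PU: pen up
Final: pos=(4.172,-1.757), heading=135, 8 segment(s) drawn

Segment endpoints: x in {0.636, 4.172, 4.172, 6.293, 7, 7.707, 11.243, 14.778}, y in {-6.707, -6, -1.757, -1.757, 1.778, 1.778, 1.778, 5.314}
xmin=0.636, ymin=-6.707, xmax=14.778, ymax=5.314

Answer: 0.636 -6.707 14.778 5.314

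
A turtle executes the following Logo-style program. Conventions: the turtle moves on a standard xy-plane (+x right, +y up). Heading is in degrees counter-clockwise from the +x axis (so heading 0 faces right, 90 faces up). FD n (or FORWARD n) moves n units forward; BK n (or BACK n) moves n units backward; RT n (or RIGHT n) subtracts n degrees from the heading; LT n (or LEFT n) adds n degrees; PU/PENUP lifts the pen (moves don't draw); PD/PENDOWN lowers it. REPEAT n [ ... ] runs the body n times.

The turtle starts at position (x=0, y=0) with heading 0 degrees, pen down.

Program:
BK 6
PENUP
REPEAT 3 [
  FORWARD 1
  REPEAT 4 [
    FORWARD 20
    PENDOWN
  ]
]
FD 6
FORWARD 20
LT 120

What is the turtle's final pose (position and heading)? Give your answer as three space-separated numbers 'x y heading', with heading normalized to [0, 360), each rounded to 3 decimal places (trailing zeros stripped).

Executing turtle program step by step:
Start: pos=(0,0), heading=0, pen down
BK 6: (0,0) -> (-6,0) [heading=0, draw]
PU: pen up
REPEAT 3 [
  -- iteration 1/3 --
  FD 1: (-6,0) -> (-5,0) [heading=0, move]
  REPEAT 4 [
    -- iteration 1/4 --
    FD 20: (-5,0) -> (15,0) [heading=0, move]
    PD: pen down
    -- iteration 2/4 --
    FD 20: (15,0) -> (35,0) [heading=0, draw]
    PD: pen down
    -- iteration 3/4 --
    FD 20: (35,0) -> (55,0) [heading=0, draw]
    PD: pen down
    -- iteration 4/4 --
    FD 20: (55,0) -> (75,0) [heading=0, draw]
    PD: pen down
  ]
  -- iteration 2/3 --
  FD 1: (75,0) -> (76,0) [heading=0, draw]
  REPEAT 4 [
    -- iteration 1/4 --
    FD 20: (76,0) -> (96,0) [heading=0, draw]
    PD: pen down
    -- iteration 2/4 --
    FD 20: (96,0) -> (116,0) [heading=0, draw]
    PD: pen down
    -- iteration 3/4 --
    FD 20: (116,0) -> (136,0) [heading=0, draw]
    PD: pen down
    -- iteration 4/4 --
    FD 20: (136,0) -> (156,0) [heading=0, draw]
    PD: pen down
  ]
  -- iteration 3/3 --
  FD 1: (156,0) -> (157,0) [heading=0, draw]
  REPEAT 4 [
    -- iteration 1/4 --
    FD 20: (157,0) -> (177,0) [heading=0, draw]
    PD: pen down
    -- iteration 2/4 --
    FD 20: (177,0) -> (197,0) [heading=0, draw]
    PD: pen down
    -- iteration 3/4 --
    FD 20: (197,0) -> (217,0) [heading=0, draw]
    PD: pen down
    -- iteration 4/4 --
    FD 20: (217,0) -> (237,0) [heading=0, draw]
    PD: pen down
  ]
]
FD 6: (237,0) -> (243,0) [heading=0, draw]
FD 20: (243,0) -> (263,0) [heading=0, draw]
LT 120: heading 0 -> 120
Final: pos=(263,0), heading=120, 16 segment(s) drawn

Answer: 263 0 120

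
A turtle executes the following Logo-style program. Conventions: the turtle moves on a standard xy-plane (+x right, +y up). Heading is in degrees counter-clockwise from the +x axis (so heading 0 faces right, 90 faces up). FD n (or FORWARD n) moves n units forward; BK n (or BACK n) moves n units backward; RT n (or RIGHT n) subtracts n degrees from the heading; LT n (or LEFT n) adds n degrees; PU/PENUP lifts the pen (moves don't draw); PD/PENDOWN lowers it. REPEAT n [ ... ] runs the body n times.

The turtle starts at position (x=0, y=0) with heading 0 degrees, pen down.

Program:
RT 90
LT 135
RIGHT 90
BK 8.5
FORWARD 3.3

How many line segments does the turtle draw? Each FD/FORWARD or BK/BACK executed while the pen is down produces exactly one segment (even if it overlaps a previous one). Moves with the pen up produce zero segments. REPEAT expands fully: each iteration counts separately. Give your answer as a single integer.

Answer: 2

Derivation:
Executing turtle program step by step:
Start: pos=(0,0), heading=0, pen down
RT 90: heading 0 -> 270
LT 135: heading 270 -> 45
RT 90: heading 45 -> 315
BK 8.5: (0,0) -> (-6.01,6.01) [heading=315, draw]
FD 3.3: (-6.01,6.01) -> (-3.677,3.677) [heading=315, draw]
Final: pos=(-3.677,3.677), heading=315, 2 segment(s) drawn
Segments drawn: 2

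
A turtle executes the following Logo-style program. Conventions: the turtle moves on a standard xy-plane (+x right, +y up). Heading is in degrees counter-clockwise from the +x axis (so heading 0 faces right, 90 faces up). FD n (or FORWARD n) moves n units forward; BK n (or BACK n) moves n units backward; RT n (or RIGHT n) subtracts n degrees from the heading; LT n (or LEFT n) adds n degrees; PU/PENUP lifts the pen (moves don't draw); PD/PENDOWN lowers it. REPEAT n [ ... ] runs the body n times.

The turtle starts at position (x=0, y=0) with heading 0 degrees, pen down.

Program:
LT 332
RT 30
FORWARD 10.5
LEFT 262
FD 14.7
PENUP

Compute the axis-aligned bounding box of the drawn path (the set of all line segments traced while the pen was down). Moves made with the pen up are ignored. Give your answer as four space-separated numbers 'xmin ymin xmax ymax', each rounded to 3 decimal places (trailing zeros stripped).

Answer: -7.865 -14.884 5.564 0

Derivation:
Executing turtle program step by step:
Start: pos=(0,0), heading=0, pen down
LT 332: heading 0 -> 332
RT 30: heading 332 -> 302
FD 10.5: (0,0) -> (5.564,-8.905) [heading=302, draw]
LT 262: heading 302 -> 204
FD 14.7: (5.564,-8.905) -> (-7.865,-14.884) [heading=204, draw]
PU: pen up
Final: pos=(-7.865,-14.884), heading=204, 2 segment(s) drawn

Segment endpoints: x in {-7.865, 0, 5.564}, y in {-14.884, -8.905, 0}
xmin=-7.865, ymin=-14.884, xmax=5.564, ymax=0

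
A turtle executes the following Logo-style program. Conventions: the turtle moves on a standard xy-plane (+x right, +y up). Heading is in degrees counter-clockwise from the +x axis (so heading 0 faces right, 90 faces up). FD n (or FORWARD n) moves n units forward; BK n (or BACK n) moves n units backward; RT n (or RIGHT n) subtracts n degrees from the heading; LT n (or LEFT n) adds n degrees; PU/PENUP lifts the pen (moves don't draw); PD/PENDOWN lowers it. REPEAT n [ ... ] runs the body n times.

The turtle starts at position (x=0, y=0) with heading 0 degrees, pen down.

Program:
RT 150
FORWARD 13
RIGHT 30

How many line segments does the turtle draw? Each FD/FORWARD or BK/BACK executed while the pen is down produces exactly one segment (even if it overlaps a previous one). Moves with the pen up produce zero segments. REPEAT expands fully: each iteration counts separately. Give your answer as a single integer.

Executing turtle program step by step:
Start: pos=(0,0), heading=0, pen down
RT 150: heading 0 -> 210
FD 13: (0,0) -> (-11.258,-6.5) [heading=210, draw]
RT 30: heading 210 -> 180
Final: pos=(-11.258,-6.5), heading=180, 1 segment(s) drawn
Segments drawn: 1

Answer: 1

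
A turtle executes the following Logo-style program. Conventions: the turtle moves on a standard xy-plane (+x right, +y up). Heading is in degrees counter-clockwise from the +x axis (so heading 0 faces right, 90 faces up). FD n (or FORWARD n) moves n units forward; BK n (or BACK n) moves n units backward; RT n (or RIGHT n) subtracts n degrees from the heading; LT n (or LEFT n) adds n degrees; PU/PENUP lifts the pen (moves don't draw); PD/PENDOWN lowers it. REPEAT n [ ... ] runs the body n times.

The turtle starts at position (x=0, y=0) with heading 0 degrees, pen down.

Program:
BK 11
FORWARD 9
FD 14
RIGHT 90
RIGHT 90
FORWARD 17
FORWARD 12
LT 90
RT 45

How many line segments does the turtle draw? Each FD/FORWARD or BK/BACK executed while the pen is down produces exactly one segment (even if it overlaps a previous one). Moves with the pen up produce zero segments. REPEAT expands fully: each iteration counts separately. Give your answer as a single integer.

Executing turtle program step by step:
Start: pos=(0,0), heading=0, pen down
BK 11: (0,0) -> (-11,0) [heading=0, draw]
FD 9: (-11,0) -> (-2,0) [heading=0, draw]
FD 14: (-2,0) -> (12,0) [heading=0, draw]
RT 90: heading 0 -> 270
RT 90: heading 270 -> 180
FD 17: (12,0) -> (-5,0) [heading=180, draw]
FD 12: (-5,0) -> (-17,0) [heading=180, draw]
LT 90: heading 180 -> 270
RT 45: heading 270 -> 225
Final: pos=(-17,0), heading=225, 5 segment(s) drawn
Segments drawn: 5

Answer: 5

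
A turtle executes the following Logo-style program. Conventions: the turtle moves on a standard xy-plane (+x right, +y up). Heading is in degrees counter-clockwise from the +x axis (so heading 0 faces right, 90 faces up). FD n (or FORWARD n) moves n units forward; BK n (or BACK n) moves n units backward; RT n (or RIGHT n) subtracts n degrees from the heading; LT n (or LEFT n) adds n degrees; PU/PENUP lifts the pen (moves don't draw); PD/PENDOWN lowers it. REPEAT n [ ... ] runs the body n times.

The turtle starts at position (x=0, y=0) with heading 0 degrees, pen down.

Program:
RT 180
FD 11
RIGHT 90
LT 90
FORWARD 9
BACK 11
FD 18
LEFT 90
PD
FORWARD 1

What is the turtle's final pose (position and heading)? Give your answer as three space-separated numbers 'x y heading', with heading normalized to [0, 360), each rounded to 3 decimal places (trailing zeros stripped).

Answer: -27 -1 270

Derivation:
Executing turtle program step by step:
Start: pos=(0,0), heading=0, pen down
RT 180: heading 0 -> 180
FD 11: (0,0) -> (-11,0) [heading=180, draw]
RT 90: heading 180 -> 90
LT 90: heading 90 -> 180
FD 9: (-11,0) -> (-20,0) [heading=180, draw]
BK 11: (-20,0) -> (-9,0) [heading=180, draw]
FD 18: (-9,0) -> (-27,0) [heading=180, draw]
LT 90: heading 180 -> 270
PD: pen down
FD 1: (-27,0) -> (-27,-1) [heading=270, draw]
Final: pos=(-27,-1), heading=270, 5 segment(s) drawn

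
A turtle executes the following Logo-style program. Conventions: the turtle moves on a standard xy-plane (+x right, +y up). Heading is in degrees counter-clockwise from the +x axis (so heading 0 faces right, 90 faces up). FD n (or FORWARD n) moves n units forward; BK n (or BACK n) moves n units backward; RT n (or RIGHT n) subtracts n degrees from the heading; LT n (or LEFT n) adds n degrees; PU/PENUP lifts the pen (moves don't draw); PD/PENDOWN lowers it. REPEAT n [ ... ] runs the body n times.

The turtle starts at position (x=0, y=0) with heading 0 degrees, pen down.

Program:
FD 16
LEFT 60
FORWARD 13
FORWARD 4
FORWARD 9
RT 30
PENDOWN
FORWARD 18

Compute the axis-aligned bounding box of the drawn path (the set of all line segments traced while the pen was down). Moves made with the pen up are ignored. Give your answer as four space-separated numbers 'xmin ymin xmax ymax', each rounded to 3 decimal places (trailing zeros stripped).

Executing turtle program step by step:
Start: pos=(0,0), heading=0, pen down
FD 16: (0,0) -> (16,0) [heading=0, draw]
LT 60: heading 0 -> 60
FD 13: (16,0) -> (22.5,11.258) [heading=60, draw]
FD 4: (22.5,11.258) -> (24.5,14.722) [heading=60, draw]
FD 9: (24.5,14.722) -> (29,22.517) [heading=60, draw]
RT 30: heading 60 -> 30
PD: pen down
FD 18: (29,22.517) -> (44.588,31.517) [heading=30, draw]
Final: pos=(44.588,31.517), heading=30, 5 segment(s) drawn

Segment endpoints: x in {0, 16, 22.5, 24.5, 29, 44.588}, y in {0, 11.258, 14.722, 22.517, 31.517}
xmin=0, ymin=0, xmax=44.588, ymax=31.517

Answer: 0 0 44.588 31.517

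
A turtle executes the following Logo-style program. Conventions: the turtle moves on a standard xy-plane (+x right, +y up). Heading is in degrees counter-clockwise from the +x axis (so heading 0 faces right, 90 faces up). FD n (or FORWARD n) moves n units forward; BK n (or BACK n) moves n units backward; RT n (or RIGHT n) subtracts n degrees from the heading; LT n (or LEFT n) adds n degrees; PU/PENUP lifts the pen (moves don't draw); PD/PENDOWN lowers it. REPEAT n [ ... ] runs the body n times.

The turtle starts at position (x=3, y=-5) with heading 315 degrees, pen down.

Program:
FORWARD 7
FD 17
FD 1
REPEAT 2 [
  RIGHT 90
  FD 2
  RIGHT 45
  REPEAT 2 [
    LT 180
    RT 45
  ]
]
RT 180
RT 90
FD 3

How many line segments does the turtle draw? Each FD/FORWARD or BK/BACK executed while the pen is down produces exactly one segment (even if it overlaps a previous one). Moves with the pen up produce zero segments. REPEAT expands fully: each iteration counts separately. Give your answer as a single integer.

Answer: 6

Derivation:
Executing turtle program step by step:
Start: pos=(3,-5), heading=315, pen down
FD 7: (3,-5) -> (7.95,-9.95) [heading=315, draw]
FD 17: (7.95,-9.95) -> (19.971,-21.971) [heading=315, draw]
FD 1: (19.971,-21.971) -> (20.678,-22.678) [heading=315, draw]
REPEAT 2 [
  -- iteration 1/2 --
  RT 90: heading 315 -> 225
  FD 2: (20.678,-22.678) -> (19.263,-24.092) [heading=225, draw]
  RT 45: heading 225 -> 180
  REPEAT 2 [
    -- iteration 1/2 --
    LT 180: heading 180 -> 0
    RT 45: heading 0 -> 315
    -- iteration 2/2 --
    LT 180: heading 315 -> 135
    RT 45: heading 135 -> 90
  ]
  -- iteration 2/2 --
  RT 90: heading 90 -> 0
  FD 2: (19.263,-24.092) -> (21.263,-24.092) [heading=0, draw]
  RT 45: heading 0 -> 315
  REPEAT 2 [
    -- iteration 1/2 --
    LT 180: heading 315 -> 135
    RT 45: heading 135 -> 90
    -- iteration 2/2 --
    LT 180: heading 90 -> 270
    RT 45: heading 270 -> 225
  ]
]
RT 180: heading 225 -> 45
RT 90: heading 45 -> 315
FD 3: (21.263,-24.092) -> (23.385,-26.213) [heading=315, draw]
Final: pos=(23.385,-26.213), heading=315, 6 segment(s) drawn
Segments drawn: 6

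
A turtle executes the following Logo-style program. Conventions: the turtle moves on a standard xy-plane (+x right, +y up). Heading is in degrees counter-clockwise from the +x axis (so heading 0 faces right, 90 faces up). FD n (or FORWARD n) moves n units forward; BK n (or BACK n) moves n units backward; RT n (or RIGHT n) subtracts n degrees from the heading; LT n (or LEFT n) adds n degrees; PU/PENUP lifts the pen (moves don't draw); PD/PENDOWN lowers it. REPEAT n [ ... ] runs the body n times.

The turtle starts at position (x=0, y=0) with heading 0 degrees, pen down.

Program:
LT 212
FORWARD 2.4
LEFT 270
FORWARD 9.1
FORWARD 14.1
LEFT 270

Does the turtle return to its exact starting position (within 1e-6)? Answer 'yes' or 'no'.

Executing turtle program step by step:
Start: pos=(0,0), heading=0, pen down
LT 212: heading 0 -> 212
FD 2.4: (0,0) -> (-2.035,-1.272) [heading=212, draw]
LT 270: heading 212 -> 122
FD 9.1: (-2.035,-1.272) -> (-6.858,6.445) [heading=122, draw]
FD 14.1: (-6.858,6.445) -> (-14.329,18.403) [heading=122, draw]
LT 270: heading 122 -> 32
Final: pos=(-14.329,18.403), heading=32, 3 segment(s) drawn

Start position: (0, 0)
Final position: (-14.329, 18.403)
Distance = 23.324; >= 1e-6 -> NOT closed

Answer: no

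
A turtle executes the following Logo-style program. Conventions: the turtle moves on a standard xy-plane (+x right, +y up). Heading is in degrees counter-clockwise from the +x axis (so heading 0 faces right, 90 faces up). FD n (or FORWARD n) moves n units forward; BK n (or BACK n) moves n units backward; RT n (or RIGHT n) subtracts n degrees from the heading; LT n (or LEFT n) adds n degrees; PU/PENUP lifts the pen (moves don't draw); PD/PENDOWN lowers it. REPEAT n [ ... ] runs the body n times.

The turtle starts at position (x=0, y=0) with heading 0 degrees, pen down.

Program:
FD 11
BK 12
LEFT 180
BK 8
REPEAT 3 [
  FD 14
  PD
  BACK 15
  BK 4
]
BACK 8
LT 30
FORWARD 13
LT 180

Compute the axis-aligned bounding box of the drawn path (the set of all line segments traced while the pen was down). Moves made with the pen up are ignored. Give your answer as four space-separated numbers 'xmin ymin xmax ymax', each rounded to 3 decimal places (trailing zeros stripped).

Executing turtle program step by step:
Start: pos=(0,0), heading=0, pen down
FD 11: (0,0) -> (11,0) [heading=0, draw]
BK 12: (11,0) -> (-1,0) [heading=0, draw]
LT 180: heading 0 -> 180
BK 8: (-1,0) -> (7,0) [heading=180, draw]
REPEAT 3 [
  -- iteration 1/3 --
  FD 14: (7,0) -> (-7,0) [heading=180, draw]
  PD: pen down
  BK 15: (-7,0) -> (8,0) [heading=180, draw]
  BK 4: (8,0) -> (12,0) [heading=180, draw]
  -- iteration 2/3 --
  FD 14: (12,0) -> (-2,0) [heading=180, draw]
  PD: pen down
  BK 15: (-2,0) -> (13,0) [heading=180, draw]
  BK 4: (13,0) -> (17,0) [heading=180, draw]
  -- iteration 3/3 --
  FD 14: (17,0) -> (3,0) [heading=180, draw]
  PD: pen down
  BK 15: (3,0) -> (18,0) [heading=180, draw]
  BK 4: (18,0) -> (22,0) [heading=180, draw]
]
BK 8: (22,0) -> (30,0) [heading=180, draw]
LT 30: heading 180 -> 210
FD 13: (30,0) -> (18.742,-6.5) [heading=210, draw]
LT 180: heading 210 -> 30
Final: pos=(18.742,-6.5), heading=30, 14 segment(s) drawn

Segment endpoints: x in {-7, -2, -1, 0, 3, 7, 8, 11, 12, 13, 17, 18, 18.742, 22, 30}, y in {-6.5, 0, 0, 0, 0, 0, 0, 0, 0, 0, 0, 0, 0}
xmin=-7, ymin=-6.5, xmax=30, ymax=0

Answer: -7 -6.5 30 0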